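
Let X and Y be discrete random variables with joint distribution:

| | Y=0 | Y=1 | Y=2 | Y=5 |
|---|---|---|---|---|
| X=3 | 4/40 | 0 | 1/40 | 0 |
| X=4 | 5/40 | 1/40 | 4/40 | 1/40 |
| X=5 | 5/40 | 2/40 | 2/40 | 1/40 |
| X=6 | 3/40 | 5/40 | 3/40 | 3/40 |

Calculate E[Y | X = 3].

P(X = 3) = 1/8.
Σ Y·P over the event = 0·(4/40) + 2·(1/40) = 1/20.
E[Y | X = 3] = (1/20) / (1/8) = 2/5.

2/5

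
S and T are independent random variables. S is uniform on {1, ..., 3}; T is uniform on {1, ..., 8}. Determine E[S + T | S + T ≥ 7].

P(S + T ≥ 7) = 1/2.
Summing (S+T)·P(x,y) over outcomes with S + T ≥ 7 gives 103/24.
E[S + T | S + T ≥ 7] = (103/24) / (1/2) = 103/12.

103/12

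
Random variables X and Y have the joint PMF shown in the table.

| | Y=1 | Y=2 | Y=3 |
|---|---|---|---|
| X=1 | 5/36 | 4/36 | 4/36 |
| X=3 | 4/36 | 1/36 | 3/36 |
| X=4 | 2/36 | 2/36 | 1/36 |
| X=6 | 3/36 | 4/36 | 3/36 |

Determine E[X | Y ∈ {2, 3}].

37/11

P(Y ∈ {2, 3}) = 11/18.
Summing X·P(X=x,Y=y) over the conditioning event gives 37/18.
E[X | Y ∈ {2, 3}] = (37/18) / (11/18) = 37/11.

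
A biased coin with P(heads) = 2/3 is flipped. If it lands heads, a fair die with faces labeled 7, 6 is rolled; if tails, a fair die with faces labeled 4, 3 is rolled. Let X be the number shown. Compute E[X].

11/2

E[X | heads] = (7+6)/2 = 13/2.
E[X | tails] = (4+3)/2 = 7/2.
By the law of total expectation,
E[X] = (2/3)·(13/2) + (1/3)·(7/2) = 11/2.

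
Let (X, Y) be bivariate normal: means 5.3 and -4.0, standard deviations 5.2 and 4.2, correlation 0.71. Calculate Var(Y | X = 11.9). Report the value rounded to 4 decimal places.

8.7477

Var(Y | X=x) = (1 − ρ²)·σ_Y².
Var(Y | X=11.9) = (4.2)²·(1 − (0.71)²) = 17.64·0.4959 = 8.7477.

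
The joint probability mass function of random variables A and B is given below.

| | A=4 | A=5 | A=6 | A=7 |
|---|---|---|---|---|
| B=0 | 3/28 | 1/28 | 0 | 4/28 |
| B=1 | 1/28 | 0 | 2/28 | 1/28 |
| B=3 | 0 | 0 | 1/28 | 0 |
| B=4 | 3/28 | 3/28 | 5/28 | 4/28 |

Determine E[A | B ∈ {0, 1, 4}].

P(B ∈ {0, 1, 4}) = 27/28.
Summing A·P(A=x,B=y) over the conditioning event gives 153/28.
E[A | B ∈ {0, 1, 4}] = (153/28) / (27/28) = 17/3.

17/3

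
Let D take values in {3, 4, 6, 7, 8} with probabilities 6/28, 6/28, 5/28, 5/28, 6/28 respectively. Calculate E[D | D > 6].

P(D > 6) = 11/28.
Σ over the event: 7·5/28 + 8·3/14 = 83/28.
E[D | D > 6] = (83/28) / (11/28) = 83/11.

83/11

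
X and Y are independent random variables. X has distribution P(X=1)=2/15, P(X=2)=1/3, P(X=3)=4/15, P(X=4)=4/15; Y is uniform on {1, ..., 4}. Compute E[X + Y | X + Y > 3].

95/17

P(X + Y > 3) = 17/20.
Summing (X+Y)·P(x,y) over outcomes with X + Y > 3 gives 19/4.
E[X + Y | X + Y > 3] = (19/4) / (17/20) = 95/17.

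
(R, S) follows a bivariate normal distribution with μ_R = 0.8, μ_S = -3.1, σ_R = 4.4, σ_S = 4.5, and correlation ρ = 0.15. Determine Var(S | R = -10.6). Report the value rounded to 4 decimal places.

19.7944

Var(S | R=x) = (1 − ρ²)·σ_S².
Var(S | R=-10.6) = (4.5)²·(1 − (0.15)²) = 20.25·0.9775 = 19.7944.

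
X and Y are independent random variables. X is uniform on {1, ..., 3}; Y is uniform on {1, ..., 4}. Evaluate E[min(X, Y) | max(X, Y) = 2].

P(max(X, Y) = 2) = 1/4.
Summing min(X,Y)·P(x,y) over outcomes with max(X, Y) = 2 gives 1/3.
E[min(X, Y) | max(X, Y) = 2] = (1/3) / (1/4) = 4/3.

4/3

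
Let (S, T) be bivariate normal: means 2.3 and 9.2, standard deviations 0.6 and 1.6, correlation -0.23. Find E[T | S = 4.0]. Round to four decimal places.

8.1573

For a bivariate normal, E[T | S=x] = μ_T + ρ·(σ_T/σ_S)·(x − μ_S).
E[T | S=4.0] = 9.2 + (-0.23)·(1.6/0.6)·(4.0 − (2.3)) = 9.2 + (-0.61333)·(1.7) = 8.1573.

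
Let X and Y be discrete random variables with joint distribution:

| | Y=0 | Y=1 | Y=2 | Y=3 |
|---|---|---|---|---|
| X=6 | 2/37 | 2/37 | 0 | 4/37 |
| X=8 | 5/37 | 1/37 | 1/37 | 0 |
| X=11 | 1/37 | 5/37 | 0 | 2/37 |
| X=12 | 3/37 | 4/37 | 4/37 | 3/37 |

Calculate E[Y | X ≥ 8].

35/29

P(X ≥ 8) = 29/37.
Summing Y·P(X=x,Y=y) over the conditioning event gives 35/37.
E[Y | X ≥ 8] = (35/37) / (29/37) = 35/29.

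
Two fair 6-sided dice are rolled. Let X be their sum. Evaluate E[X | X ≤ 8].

76/13

P(X ≤ 8) = 13/18.
Σ over the event: 2·1/36 + 3·1/18 + 4·1/12 + 5·1/9 + 6·5/36 + 7·1/6 + 8·5/36 = 38/9.
E[X | X ≤ 8] = (38/9) / (13/18) = 76/13.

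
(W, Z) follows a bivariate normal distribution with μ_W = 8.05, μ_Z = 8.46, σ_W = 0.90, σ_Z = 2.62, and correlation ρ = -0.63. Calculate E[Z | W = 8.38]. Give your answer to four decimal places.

The regression of Z on W has slope ρ·σ_Z/σ_W and passes through (μ_W, μ_Z).
E[Z | W=8.38] = 8.46 + (-0.63)·(2.62/0.90)·(8.38 − (8.05)) = 8.46 + (-1.834)·(0.33) = 7.8548.

7.8548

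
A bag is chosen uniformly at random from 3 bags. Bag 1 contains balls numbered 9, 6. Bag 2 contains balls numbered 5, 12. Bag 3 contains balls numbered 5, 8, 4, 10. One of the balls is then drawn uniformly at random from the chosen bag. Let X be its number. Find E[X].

E[X | bag 1] = (9+6)/2 = 15/2.
E[X | bag 2] = (5+12)/2 = 17/2.
E[X | bag 3] = (5+8+4+10)/4 = 27/4.
E[X] = (1/3)·(15/2) + (1/3)·(17/2) + (1/3)·(27/4) = 91/12.

91/12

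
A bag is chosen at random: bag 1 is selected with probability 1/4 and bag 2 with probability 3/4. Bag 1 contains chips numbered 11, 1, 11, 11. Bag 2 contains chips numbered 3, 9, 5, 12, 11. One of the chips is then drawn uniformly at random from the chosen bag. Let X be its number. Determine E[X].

65/8

E[X | bag 1] = (11+1+11+11)/4 = 17/2.
E[X | bag 2] = (3+9+5+12+11)/5 = 8.
E[X] = (1/4)·(17/2) + (3/4)·(8) = 65/8.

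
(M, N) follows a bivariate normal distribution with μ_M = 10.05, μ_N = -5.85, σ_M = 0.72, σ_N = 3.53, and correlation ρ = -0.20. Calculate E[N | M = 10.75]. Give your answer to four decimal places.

-6.5364

For a bivariate normal, E[N | M=x] = μ_N + ρ·(σ_N/σ_M)·(x − μ_M).
E[N | M=10.75] = -5.85 + (-0.20)·(3.53/0.72)·(10.75 − (10.05)) = -5.85 + (-0.98056)·(0.7) = -6.5364.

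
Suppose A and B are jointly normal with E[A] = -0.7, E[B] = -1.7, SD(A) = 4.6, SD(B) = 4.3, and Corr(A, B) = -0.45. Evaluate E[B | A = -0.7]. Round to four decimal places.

E[B | A=x] = μ_B + ρ(σ_B/σ_A)(x − μ_A) for jointly normal variables.
E[B | A=-0.7] = -1.7 + (-0.45)·(4.3/4.6)·(-0.7 − (-0.7)) = -1.7 + (-0.42065)·(0) = -1.7000.

-1.7000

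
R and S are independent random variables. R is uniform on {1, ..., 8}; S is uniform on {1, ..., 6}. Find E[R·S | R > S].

P(R > S) = 9/16.
Summing RS·P(x,y) over outcomes with R > S gives 245/24.
E[R·S | R > S] = (245/24) / (9/16) = 490/27.

490/27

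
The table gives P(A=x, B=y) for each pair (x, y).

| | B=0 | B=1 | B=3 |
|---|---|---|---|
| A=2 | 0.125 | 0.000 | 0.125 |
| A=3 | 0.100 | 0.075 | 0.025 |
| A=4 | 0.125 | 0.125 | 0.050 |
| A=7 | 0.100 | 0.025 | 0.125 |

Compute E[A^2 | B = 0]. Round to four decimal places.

P(B = 0) = 0.450.
Σ A^2·P over the event = 4·(0.125) + 9·(0.100) + 16·(0.125) + 49·(0.100) = 8.300.
E[A^2 | B = 0] = (8.300) / (0.450) = 18.4444.

18.4444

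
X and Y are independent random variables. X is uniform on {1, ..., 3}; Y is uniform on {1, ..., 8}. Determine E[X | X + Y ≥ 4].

44/21

P(X + Y ≥ 4) = 7/8.
Summing X·P(x,y) over outcomes with X + Y ≥ 4 gives 11/6.
E[X | X + Y ≥ 4] = (11/6) / (7/8) = 44/21.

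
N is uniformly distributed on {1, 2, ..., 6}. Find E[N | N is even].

Given N is even, N is equally likely to be any of {2, 4, 6}.
E[N | N is even] = (2 + 4 + 6) / 3 = 4.

4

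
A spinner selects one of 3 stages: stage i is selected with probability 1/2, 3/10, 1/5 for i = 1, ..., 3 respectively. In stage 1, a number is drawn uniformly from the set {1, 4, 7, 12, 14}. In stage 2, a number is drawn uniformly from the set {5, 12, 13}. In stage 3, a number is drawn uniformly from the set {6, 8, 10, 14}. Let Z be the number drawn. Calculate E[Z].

87/10

E[Z | stage 1] = (1+4+7+12+14)/5 = 38/5.
E[Z | stage 2] = (5+12+13)/3 = 10.
E[Z | stage 3] = (6+8+10+14)/4 = 19/2.
E[Z] = (1/2)·(38/5) + (3/10)·(10) + (1/5)·(19/2) = 87/10.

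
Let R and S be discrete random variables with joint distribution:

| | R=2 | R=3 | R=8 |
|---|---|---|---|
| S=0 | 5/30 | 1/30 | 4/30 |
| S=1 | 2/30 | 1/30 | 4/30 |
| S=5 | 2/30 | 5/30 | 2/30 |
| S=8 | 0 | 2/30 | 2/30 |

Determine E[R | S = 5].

P(S = 5) = 3/10.
Σ R·P over the event = 2·(2/30) + 3·(5/30) + 8·(2/30) = 7/6.
E[R | S = 5] = (7/6) / (3/10) = 35/9.

35/9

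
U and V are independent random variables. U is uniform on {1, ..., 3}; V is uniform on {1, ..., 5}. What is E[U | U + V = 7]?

5/2

Outcomes with U + V = 7: (2,5), (3,4), each with probability 1/15.
E[U | U + V = 7] = (2 + 3) / 2 = 5/2.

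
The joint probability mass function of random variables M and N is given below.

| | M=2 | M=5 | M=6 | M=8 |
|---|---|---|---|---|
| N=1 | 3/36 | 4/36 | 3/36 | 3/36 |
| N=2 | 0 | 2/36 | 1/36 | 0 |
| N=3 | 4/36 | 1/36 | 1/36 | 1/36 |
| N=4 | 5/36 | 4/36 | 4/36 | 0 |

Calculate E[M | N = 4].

54/13

P(N = 4) = 13/36.
Σ M·P over the event = 2·(5/36) + 5·(4/36) + 6·(4/36) = 3/2.
E[M | N = 4] = (3/2) / (13/36) = 54/13.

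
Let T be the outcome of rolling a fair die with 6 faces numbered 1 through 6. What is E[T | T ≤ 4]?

5/2

Given T ≤ 4, T is equally likely to be any of {1, 2, 3, 4}.
E[T | T ≤ 4] = (1 + 2 + 3 + 4) / 4 = 5/2.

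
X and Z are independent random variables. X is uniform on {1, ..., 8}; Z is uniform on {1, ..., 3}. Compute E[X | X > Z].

P(X > Z) = 3/4.
Summing X·P(x,y) over outcomes with X > Z gives 49/12.
E[X | X > Z] = (49/12) / (3/4) = 49/9.

49/9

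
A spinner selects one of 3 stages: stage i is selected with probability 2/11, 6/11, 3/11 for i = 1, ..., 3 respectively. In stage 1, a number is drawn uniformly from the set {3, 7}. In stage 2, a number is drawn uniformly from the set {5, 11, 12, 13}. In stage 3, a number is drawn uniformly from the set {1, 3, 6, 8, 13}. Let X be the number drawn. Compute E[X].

E[X | stage 1] = (3+7)/2 = 5.
E[X | stage 2] = (5+11+12+13)/4 = 41/4.
E[X | stage 3] = (1+3+6+8+13)/5 = 31/5.
By the law of total expectation,
E[X] = (2/11)·(5) + (6/11)·(41/4) + (3/11)·(31/5) = 901/110.

901/110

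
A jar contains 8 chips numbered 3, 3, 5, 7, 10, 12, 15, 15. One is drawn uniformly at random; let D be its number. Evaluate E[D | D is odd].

P(D is odd) = 3/4.
Σ over the event: 3·1/4 + 5·1/8 + 7·1/8 + 15·1/4 = 6.
E[D | D is odd] = (6) / (3/4) = 8.

8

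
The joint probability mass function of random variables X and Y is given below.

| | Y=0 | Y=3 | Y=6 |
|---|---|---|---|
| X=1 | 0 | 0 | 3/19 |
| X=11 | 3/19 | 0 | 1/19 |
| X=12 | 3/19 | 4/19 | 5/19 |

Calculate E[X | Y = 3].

P(Y = 3) = 4/19.
Σ X·P over the event = 12·(4/19) = 48/19.
E[X | Y = 3] = (48/19) / (4/19) = 12.

12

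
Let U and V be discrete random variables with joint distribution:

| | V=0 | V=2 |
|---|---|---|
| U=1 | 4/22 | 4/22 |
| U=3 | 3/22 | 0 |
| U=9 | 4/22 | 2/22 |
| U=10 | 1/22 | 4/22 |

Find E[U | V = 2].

P(V = 2) = 5/11.
Σ U·P over the event = 1·(4/22) + 9·(2/22) + 10·(4/22) = 31/11.
E[U | V = 2] = (31/11) / (5/11) = 31/5.

31/5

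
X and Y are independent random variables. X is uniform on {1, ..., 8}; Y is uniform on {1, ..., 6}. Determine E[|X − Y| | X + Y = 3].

P(X + Y = 3) = 1/24.
Summing |X−Y|·P(x,y) over outcomes with X + Y = 3 gives 1/24.
E[|X − Y| | X + Y = 3] = (1/24) / (1/24) = 1.

1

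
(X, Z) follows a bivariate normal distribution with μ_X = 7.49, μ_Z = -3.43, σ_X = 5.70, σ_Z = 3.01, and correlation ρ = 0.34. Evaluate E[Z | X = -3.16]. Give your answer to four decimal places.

For a bivariate normal, E[Z | X=x] = μ_Z + ρ·(σ_Z/σ_X)·(x − μ_X).
E[Z | X=-3.16] = -3.43 + (0.34)·(3.01/5.70)·(-3.16 − (7.49)) = -3.43 + (0.17954)·(-10.65) = -5.3421.

-5.3421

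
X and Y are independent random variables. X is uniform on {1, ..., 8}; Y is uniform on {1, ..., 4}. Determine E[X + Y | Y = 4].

Outcomes with Y = 4: (1,4), (2,4), (3,4), (4,4), (5,4), (6,4), (7,4), (8,4), each with probability 1/32.
E[X + Y | Y = 4] = (5 + 6 + 7 + 8 + 9 + 10 + 11 + 12) / 8 = 17/2.

17/2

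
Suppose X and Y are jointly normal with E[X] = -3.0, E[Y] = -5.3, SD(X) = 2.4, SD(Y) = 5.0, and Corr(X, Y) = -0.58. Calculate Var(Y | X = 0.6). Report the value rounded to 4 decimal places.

16.5900

For a bivariate normal, Var(Y | X=x) = σ_Y²(1 − ρ²).
Var(Y | X=0.6) = (5.0)²·(1 − (-0.58)²) = 25·0.6636 = 16.5900.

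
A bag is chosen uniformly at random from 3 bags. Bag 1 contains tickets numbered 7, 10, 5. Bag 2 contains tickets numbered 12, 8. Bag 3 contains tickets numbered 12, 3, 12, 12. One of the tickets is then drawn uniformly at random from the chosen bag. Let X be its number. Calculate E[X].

E[X | bag 1] = (7+10+5)/3 = 22/3.
E[X | bag 2] = (12+8)/2 = 10.
E[X | bag 3] = (12+3+12+12)/4 = 39/4.
By the law of total expectation,
E[X] = (1/3)·(22/3) + (1/3)·(10) + (1/3)·(39/4) = 325/36.

325/36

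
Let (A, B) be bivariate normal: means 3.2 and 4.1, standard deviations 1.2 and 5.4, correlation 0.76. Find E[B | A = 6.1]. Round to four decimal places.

E[B | A=x] = μ_B + ρ(σ_B/σ_A)(x − μ_A) for jointly normal variables.
E[B | A=6.1] = 4.1 + (0.76)·(5.4/1.2)·(6.1 − (3.2)) = 4.1 + (3.42)·(2.9) = 14.0180.

14.0180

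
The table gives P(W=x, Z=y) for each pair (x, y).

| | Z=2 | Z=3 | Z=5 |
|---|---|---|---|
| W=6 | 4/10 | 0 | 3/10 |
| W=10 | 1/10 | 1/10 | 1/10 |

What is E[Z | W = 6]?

P(W = 6) = 7/10.
Σ Z·P over the event = 2·(4/10) + 5·(3/10) = 23/10.
E[Z | W = 6] = (23/10) / (7/10) = 23/7.

23/7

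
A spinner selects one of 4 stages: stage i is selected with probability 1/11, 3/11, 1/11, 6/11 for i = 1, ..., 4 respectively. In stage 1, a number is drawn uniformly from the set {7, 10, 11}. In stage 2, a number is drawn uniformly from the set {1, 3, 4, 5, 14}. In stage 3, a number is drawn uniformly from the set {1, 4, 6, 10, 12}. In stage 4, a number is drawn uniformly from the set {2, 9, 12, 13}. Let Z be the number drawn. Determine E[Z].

1292/165

E[Z | stage 1] = (7+10+11)/3 = 28/3.
E[Z | stage 2] = (1+3+4+5+14)/5 = 27/5.
E[Z | stage 3] = (1+4+6+10+12)/5 = 33/5.
E[Z | stage 4] = (2+9+12+13)/4 = 9.
By the law of total expectation,
E[Z] = (1/11)·(28/3) + (3/11)·(27/5) + (1/11)·(33/5) + (6/11)·(9) = 1292/165.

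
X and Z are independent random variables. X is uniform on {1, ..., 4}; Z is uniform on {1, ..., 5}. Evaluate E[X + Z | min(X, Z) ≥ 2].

13/2

P(min(X, Z) ≥ 2) = 3/5.
Summing (X+Z)·P(x,y) over outcomes with min(X, Z) ≥ 2 gives 39/10.
E[X + Z | min(X, Z) ≥ 2] = (39/10) / (3/5) = 13/2.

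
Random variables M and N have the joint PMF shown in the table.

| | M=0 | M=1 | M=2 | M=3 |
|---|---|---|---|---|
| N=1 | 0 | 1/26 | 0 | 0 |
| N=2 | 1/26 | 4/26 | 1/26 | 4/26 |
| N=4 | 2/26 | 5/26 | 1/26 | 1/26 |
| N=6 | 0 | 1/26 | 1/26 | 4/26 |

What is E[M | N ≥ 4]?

5/3

P(N ≥ 4) = 15/26.
Summing M·P(M=x,N=y) over the conditioning event gives 25/26.
E[M | N ≥ 4] = (25/26) / (15/26) = 5/3.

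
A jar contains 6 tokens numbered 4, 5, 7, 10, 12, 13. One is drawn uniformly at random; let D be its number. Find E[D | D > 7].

P(D > 7) = 1/2.
Σ over the event: 10·1/6 + 12·1/6 + 13·1/6 = 35/6.
E[D | D > 7] = (35/6) / (1/2) = 35/3.

35/3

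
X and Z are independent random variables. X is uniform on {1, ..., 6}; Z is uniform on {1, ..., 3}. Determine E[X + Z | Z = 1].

Outcomes with Z = 1: (1,1), (2,1), (3,1), (4,1), (5,1), (6,1), each with probability 1/18.
E[X + Z | Z = 1] = (2 + 3 + 4 + 5 + 6 + 7) / 6 = 9/2.

9/2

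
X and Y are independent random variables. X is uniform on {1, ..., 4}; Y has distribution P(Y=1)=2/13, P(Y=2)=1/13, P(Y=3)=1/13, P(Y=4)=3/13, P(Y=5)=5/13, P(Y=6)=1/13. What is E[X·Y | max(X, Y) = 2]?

P(max(X, Y) = 2) = 1/13.
Summing XY·P(x,y) over outcomes with max(X, Y) = 2 gives 5/26.
E[X·Y | max(X, Y) = 2] = (5/26) / (1/13) = 5/2.

5/2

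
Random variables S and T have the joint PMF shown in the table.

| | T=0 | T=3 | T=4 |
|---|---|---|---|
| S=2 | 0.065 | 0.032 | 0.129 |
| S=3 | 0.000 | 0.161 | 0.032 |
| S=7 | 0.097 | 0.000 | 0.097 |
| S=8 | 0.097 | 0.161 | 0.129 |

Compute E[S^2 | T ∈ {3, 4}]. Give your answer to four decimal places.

P(T ∈ {3, 4}) = 0.741.
Σ S^2·P over the event = 4·(0.032) + 4·(0.129) + 9·(0.161) + 9·(0.032) + 49·(0.097) + 64·(0.161) + 64·(0.129) = 25.694.
E[S^2 | T ∈ {3, 4}] = (25.694) / (0.741) = 34.6748.

34.6748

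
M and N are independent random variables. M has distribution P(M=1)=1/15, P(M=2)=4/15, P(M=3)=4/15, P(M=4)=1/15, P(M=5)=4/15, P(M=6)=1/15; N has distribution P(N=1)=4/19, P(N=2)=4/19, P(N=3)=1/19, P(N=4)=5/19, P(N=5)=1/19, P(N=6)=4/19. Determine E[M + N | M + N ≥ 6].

1584/199

P(M + N ≥ 6) = 199/285.
Summing (M+N)·P(x,y) over outcomes with M + N ≥ 6 gives 528/95.
E[M + N | M + N ≥ 6] = (528/95) / (199/285) = 1584/199.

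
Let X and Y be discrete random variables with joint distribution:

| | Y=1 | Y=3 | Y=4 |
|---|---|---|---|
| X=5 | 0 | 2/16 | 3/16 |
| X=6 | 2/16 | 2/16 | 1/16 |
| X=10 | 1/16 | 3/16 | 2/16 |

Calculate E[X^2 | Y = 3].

P(Y = 3) = 7/16.
Summing X^2·P(X=x,Y=y) over the conditioning event gives 211/8.
E[X^2 | Y = 3] = (211/8) / (7/16) = 422/7.

422/7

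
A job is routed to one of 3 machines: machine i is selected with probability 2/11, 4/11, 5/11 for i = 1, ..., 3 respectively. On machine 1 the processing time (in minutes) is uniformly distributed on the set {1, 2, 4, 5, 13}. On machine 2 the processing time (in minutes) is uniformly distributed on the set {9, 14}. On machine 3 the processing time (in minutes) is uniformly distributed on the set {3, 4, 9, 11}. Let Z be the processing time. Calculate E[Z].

359/44

E[Z | machine 1] = (1+2+4+5+13)/5 = 5.
E[Z | machine 2] = (9+14)/2 = 23/2.
E[Z | machine 3] = (3+4+9+11)/4 = 27/4.
By the law of total expectation,
E[Z] = (2/11)·(5) + (4/11)·(23/2) + (5/11)·(27/4) = 359/44.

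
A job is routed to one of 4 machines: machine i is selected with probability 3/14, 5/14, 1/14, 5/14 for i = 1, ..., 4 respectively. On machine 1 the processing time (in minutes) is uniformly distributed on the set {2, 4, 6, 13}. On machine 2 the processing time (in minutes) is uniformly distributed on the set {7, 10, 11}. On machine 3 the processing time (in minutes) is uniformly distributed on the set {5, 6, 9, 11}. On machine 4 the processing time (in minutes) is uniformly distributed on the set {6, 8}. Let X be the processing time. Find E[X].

E[X | machine 1] = (2+4+6+13)/4 = 25/4.
E[X | machine 2] = (7+10+11)/3 = 28/3.
E[X | machine 3] = (5+6+9+11)/4 = 31/4.
E[X | machine 4] = (6+8)/2 = 7.
By the law of total expectation,
E[X] = (3/14)·(25/4) + (5/14)·(28/3) + (1/14)·(31/4) + (5/14)·(7) = 649/84.

649/84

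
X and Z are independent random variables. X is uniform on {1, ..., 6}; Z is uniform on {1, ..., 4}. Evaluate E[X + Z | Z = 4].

Outcomes with Z = 4: (1,4), (2,4), (3,4), (4,4), (5,4), (6,4), each with probability 1/24.
E[X + Z | Z = 4] = (5 + 6 + 7 + 8 + 9 + 10) / 6 = 15/2.

15/2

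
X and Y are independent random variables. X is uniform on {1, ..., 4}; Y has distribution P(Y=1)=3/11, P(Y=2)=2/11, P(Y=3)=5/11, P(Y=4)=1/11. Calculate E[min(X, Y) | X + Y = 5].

18/11

P(X + Y = 5) = 1/4.
Summing min(X,Y)·P(x,y) over outcomes with X + Y = 5 gives 9/22.
E[min(X, Y) | X + Y = 5] = (9/22) / (1/4) = 18/11.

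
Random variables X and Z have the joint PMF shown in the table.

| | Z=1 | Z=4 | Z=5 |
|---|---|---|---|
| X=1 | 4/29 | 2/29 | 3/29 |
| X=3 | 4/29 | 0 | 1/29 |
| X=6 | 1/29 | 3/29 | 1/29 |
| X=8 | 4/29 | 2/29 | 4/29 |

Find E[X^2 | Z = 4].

P(Z = 4) = 7/29.
Σ X^2·P over the event = 1·(2/29) + 36·(3/29) + 64·(2/29) = 238/29.
E[X^2 | Z = 4] = (238/29) / (7/29) = 34.

34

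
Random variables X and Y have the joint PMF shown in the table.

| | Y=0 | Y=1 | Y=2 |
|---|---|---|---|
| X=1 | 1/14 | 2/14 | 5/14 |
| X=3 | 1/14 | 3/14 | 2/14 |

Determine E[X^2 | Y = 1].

P(Y = 1) = 5/14.
Σ X^2·P over the event = 1·(2/14) + 9·(3/14) = 29/14.
E[X^2 | Y = 1] = (29/14) / (5/14) = 29/5.

29/5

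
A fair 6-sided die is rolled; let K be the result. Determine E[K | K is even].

4

Given K is even, K is equally likely to be any of {2, 4, 6}.
E[K | K is even] = (2 + 4 + 6) / 3 = 4.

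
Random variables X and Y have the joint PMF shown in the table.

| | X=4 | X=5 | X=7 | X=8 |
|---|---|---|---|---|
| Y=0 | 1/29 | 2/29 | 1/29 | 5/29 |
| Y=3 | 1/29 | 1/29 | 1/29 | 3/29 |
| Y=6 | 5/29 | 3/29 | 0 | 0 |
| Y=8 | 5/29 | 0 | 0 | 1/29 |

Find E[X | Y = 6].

P(Y = 6) = 8/29.
Σ X·P over the event = 4·(5/29) + 5·(3/29) = 35/29.
E[X | Y = 6] = (35/29) / (8/29) = 35/8.

35/8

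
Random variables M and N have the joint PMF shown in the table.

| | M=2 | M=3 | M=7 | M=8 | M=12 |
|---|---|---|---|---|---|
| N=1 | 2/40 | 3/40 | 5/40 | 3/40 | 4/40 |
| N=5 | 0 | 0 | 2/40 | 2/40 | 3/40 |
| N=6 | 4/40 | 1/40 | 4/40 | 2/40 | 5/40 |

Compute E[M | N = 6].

115/16

P(N = 6) = 2/5.
Σ M·P over the event = 2·(4/40) + 3·(1/40) + 7·(4/40) + 8·(2/40) + 12·(5/40) = 23/8.
E[M | N = 6] = (23/8) / (2/5) = 115/16.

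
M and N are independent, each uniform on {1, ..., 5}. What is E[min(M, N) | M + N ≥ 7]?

33/10

P(M + N ≥ 7) = 2/5.
Summing min(M,N)·P(x,y) over outcomes with M + N ≥ 7 gives 33/25.
E[min(M, N) | M + N ≥ 7] = (33/25) / (2/5) = 33/10.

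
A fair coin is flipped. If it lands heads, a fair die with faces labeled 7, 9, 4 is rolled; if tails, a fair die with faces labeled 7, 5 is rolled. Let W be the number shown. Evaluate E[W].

19/3

E[W | heads] = (7+9+4)/3 = 20/3.
E[W | tails] = (7+5)/2 = 6.
E[W] = (1/2)·(20/3) + (1/2)·(6) = 19/3.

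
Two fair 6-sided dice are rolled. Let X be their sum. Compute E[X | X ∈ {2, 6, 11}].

27/4

P(X ∈ {2, 6, 11}) = 2/9.
Σ over the event: 2·1/36 + 6·5/36 + 11·1/18 = 3/2.
E[X | X ∈ {2, 6, 11}] = (3/2) / (2/9) = 27/4.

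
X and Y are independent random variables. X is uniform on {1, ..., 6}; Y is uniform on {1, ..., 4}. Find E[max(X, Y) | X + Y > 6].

51/10

Outcomes with X + Y > 6: (3,4), (4,3), (4,4), (5,2), (5,3), (5,4), (6,1), (6,2), (6,3), (6,4), each with probability 1/24.
E[max(X, Y) | X + Y > 6] = (4 + 4 + 4 + 5 + 5 + 5 + 6 + 6 + 6 + 6) / 10 = 51/10.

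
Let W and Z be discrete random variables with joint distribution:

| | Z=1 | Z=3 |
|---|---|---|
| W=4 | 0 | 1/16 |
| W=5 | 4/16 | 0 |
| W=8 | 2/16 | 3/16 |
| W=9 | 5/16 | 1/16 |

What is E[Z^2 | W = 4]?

P(W = 4) = 1/16.
Σ Z^2·P over the event = 9·(1/16) = 9/16.
E[Z^2 | W = 4] = (9/16) / (1/16) = 9.

9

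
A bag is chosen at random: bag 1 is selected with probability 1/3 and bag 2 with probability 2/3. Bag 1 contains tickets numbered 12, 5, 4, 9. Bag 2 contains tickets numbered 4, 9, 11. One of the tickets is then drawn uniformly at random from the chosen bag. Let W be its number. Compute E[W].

47/6

E[W | bag 1] = (12+5+4+9)/4 = 15/2.
E[W | bag 2] = (4+9+11)/3 = 8.
By the law of total expectation,
E[W] = (1/3)·(15/2) + (2/3)·(8) = 47/6.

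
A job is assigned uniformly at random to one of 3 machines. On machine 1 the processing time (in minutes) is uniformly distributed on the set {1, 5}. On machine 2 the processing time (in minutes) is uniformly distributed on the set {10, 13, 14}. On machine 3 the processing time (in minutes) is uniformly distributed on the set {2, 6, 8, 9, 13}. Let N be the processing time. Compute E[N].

E[N | machine 1] = (1+5)/2 = 3.
E[N | machine 2] = (10+13+14)/3 = 37/3.
E[N | machine 3] = (2+6+8+9+13)/5 = 38/5.
E[N] = (1/3)·(3) + (1/3)·(37/3) + (1/3)·(38/5) = 344/45.

344/45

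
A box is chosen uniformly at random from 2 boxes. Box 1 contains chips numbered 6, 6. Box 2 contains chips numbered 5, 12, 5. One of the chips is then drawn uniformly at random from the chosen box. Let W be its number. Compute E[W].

E[W | box 1] = (6+6)/2 = 6.
E[W | box 2] = (5+12+5)/3 = 22/3.
By the law of total expectation,
E[W] = (1/2)·(6) + (1/2)·(22/3) = 20/3.

20/3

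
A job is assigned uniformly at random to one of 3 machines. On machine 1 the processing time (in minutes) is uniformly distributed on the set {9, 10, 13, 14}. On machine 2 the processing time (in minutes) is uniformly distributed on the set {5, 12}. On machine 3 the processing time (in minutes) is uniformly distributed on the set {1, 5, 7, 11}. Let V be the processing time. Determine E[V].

E[V | machine 1] = (9+10+13+14)/4 = 23/2.
E[V | machine 2] = (5+12)/2 = 17/2.
E[V | machine 3] = (1+5+7+11)/4 = 6.
E[V] = (1/3)·(23/2) + (1/3)·(17/2) + (1/3)·(6) = 26/3.

26/3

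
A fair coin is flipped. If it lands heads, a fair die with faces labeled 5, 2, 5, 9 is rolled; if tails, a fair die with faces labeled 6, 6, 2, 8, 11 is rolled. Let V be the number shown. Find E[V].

E[V | heads] = (5+2+5+9)/4 = 21/4.
E[V | tails] = (6+6+2+8+11)/5 = 33/5.
By the law of total expectation,
E[V] = (1/2)·(21/4) + (1/2)·(33/5) = 237/40.

237/40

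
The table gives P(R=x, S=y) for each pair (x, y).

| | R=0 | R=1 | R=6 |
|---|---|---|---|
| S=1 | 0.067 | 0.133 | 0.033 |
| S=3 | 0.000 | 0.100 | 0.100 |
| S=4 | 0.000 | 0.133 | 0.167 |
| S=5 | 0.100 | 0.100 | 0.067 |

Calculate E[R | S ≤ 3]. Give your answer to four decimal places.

P(S ≤ 3) = 0.433.
Summing R·P(R=x,S=y) over the conditioning event gives 1.031.
E[R | S ≤ 3] = (1.031) / (0.433) = 2.3811.

2.3811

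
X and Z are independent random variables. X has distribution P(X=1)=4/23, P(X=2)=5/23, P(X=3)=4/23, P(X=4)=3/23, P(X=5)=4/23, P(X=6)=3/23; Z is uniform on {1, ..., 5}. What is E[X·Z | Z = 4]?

P(Z = 4) = 1/5.
Summing XZ·P(x,y) over outcomes with Z = 4 gives 304/115.
E[X·Z | Z = 4] = (304/115) / (1/5) = 304/23.

304/23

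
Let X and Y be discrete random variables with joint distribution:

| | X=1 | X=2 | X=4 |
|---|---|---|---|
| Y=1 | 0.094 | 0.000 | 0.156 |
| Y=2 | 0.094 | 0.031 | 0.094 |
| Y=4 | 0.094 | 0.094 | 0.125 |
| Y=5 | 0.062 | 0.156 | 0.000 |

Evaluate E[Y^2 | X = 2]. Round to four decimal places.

P(X = 2) = 0.281.
Σ Y^2·P over the event = 4·(0.031) + 16·(0.094) + 25·(0.156) = 5.528.
E[Y^2 | X = 2] = (5.528) / (0.281) = 19.6726.

19.6726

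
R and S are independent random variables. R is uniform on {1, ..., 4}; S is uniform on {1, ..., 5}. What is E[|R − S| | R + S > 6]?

Outcomes with R + S > 6: (2,5), (3,4), (3,5), (4,3), (4,4), (4,5), each with probability 1/20.
E[|R − S| | R + S > 6] = (3 + 1 + 2 + 1 + 0 + 1) / 6 = 4/3.

4/3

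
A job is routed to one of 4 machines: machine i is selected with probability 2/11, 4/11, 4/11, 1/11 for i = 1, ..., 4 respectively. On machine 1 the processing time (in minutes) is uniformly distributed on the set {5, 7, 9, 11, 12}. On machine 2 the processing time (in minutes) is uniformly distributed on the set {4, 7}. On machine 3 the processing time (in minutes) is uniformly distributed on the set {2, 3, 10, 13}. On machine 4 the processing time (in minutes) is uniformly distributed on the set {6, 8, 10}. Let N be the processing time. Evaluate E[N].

378/55

E[N | machine 1] = (5+7+9+11+12)/5 = 44/5.
E[N | machine 2] = (4+7)/2 = 11/2.
E[N | machine 3] = (2+3+10+13)/4 = 7.
E[N | machine 4] = (6+8+10)/3 = 8.
E[N] = (2/11)·(44/5) + (4/11)·(11/2) + (4/11)·(7) + (1/11)·(8) = 378/55.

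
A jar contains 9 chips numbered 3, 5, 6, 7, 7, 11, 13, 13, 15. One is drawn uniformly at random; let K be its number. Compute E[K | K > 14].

15

P(K > 14) = 1/9.
Σ over the event: 15·1/9 = 5/3.
E[K | K > 14] = (5/3) / (1/9) = 15.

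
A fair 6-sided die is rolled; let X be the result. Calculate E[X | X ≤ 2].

3/2

Given X ≤ 2, X is equally likely to be any of {1, 2}.
E[X | X ≤ 2] = (1 + 2) / 2 = 3/2.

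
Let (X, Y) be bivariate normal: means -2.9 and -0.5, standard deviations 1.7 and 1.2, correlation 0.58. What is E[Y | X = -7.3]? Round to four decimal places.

-2.3014

E[Y | X=x] = μ_Y + ρ(σ_Y/σ_X)(x − μ_X) for jointly normal variables.
E[Y | X=-7.3] = -0.5 + (0.58)·(1.2/1.7)·(-7.3 − (-2.9)) = -0.5 + (0.40941)·(-4.4) = -2.3014.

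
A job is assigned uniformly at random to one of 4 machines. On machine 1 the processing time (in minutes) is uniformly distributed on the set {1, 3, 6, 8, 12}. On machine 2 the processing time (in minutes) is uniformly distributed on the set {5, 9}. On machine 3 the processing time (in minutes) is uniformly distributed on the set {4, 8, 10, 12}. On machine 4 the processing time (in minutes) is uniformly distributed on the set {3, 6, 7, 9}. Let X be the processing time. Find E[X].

E[X | machine 1] = (1+3+6+8+12)/5 = 6.
E[X | machine 2] = (5+9)/2 = 7.
E[X | machine 3] = (4+8+10+12)/4 = 17/2.
E[X | machine 4] = (3+6+7+9)/4 = 25/4.
E[X] = (1/4)·(6) + (1/4)·(7) + (1/4)·(17/2) + (1/4)·(25/4) = 111/16.

111/16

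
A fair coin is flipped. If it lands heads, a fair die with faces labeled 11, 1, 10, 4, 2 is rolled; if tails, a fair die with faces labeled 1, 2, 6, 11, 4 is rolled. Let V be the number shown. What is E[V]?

E[V | heads] = (11+1+10+4+2)/5 = 28/5.
E[V | tails] = (1+2+6+11+4)/5 = 24/5.
By the law of total expectation,
E[V] = (1/2)·(28/5) + (1/2)·(24/5) = 26/5.

26/5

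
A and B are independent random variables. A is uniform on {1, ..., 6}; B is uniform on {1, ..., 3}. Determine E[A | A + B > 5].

Outcomes with A + B > 5: (3,3), (4,2), (4,3), (5,1), (5,2), (5,3), (6,1), (6,2), (6,3), each with probability 1/18.
E[A | A + B > 5] = (3 + 4 + 4 + 5 + 5 + 5 + 6 + 6 + 6) / 9 = 44/9.

44/9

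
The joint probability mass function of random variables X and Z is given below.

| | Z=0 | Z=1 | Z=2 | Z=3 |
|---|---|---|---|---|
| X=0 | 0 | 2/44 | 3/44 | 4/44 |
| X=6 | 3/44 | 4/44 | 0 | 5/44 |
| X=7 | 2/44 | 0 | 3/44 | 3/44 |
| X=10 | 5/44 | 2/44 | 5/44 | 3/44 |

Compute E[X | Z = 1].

11/2

P(Z = 1) = 2/11.
Summing X·P(X=x,Z=y) over the conditioning event gives 1.
E[X | Z = 1] = (1) / (2/11) = 11/2.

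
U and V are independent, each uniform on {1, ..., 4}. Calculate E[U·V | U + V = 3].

Outcomes with U + V = 3: (1,2), (2,1), each with probability 1/16.
E[U·V | U + V = 3] = (2 + 2) / 2 = 2.

2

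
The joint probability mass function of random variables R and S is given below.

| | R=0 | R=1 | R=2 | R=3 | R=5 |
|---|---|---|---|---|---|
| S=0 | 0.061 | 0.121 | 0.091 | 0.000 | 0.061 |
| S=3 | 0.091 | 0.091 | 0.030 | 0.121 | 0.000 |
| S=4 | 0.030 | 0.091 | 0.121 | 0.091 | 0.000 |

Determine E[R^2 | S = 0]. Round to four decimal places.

6.0180

P(S = 0) = 0.334.
Σ R^2·P over the event = 0·(0.061) + 1·(0.121) + 4·(0.091) + 25·(0.061) = 2.010.
E[R^2 | S = 0] = (2.010) / (0.334) = 6.0180.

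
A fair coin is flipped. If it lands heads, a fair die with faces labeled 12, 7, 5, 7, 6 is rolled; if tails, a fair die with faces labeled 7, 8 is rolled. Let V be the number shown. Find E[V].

E[V | heads] = (12+7+5+7+6)/5 = 37/5.
E[V | tails] = (7+8)/2 = 15/2.
By the law of total expectation,
E[V] = (1/2)·(37/5) + (1/2)·(15/2) = 149/20.

149/20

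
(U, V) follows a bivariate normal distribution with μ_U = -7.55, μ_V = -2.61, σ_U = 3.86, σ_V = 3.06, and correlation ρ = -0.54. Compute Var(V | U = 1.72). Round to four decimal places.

Var(V | U=x) = (1 − ρ²)·σ_V².
Var(V | U=1.72) = (3.06)²·(1 − (-0.54)²) = 9.3636·0.7084 = 6.6332.

6.6332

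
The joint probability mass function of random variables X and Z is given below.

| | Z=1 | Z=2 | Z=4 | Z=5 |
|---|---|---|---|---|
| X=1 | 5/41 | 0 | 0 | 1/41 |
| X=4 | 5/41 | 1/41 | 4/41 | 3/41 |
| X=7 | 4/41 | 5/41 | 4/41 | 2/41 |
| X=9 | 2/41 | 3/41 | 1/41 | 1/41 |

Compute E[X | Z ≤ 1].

P(Z ≤ 1) = 16/41.
Σ X·P over the event = 1·(5/41) + 4·(5/41) + 7·(4/41) + 9·(2/41) = 71/41.
E[X | Z ≤ 1] = (71/41) / (16/41) = 71/16.

71/16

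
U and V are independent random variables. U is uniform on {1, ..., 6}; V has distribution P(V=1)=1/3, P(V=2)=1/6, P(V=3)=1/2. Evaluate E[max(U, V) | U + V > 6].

68/13

P(U + V > 6) = 13/36.
Summing max(U,V)·P(x,y) over outcomes with U + V > 6 gives 17/9.
E[max(U, V) | U + V > 6] = (17/9) / (13/36) = 68/13.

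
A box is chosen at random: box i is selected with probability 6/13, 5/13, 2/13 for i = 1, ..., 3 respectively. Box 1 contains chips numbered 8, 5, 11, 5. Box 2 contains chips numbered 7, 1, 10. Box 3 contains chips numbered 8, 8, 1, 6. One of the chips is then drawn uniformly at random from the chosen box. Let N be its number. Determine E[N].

E[N | box 1] = (8+5+11+5)/4 = 29/4.
E[N | box 2] = (7+1+10)/3 = 6.
E[N | box 3] = (8+8+1+6)/4 = 23/4.
E[N] = (6/13)·(29/4) + (5/13)·(6) + (2/13)·(23/4) = 85/13.

85/13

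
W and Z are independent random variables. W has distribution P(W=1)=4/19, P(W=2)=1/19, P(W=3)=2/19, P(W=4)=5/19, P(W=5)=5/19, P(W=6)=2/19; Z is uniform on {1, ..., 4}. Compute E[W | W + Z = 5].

P(W + Z = 5) = 3/19.
Summing W·P(x,y) over outcomes with W + Z = 5 gives 8/19.
E[W | W + Z = 5] = (8/19) / (3/19) = 8/3.

8/3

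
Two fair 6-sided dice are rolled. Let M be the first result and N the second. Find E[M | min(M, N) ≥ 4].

Outcomes with min(M, N) ≥ 4: (4,4), (4,5), (4,6), (5,4), (5,5), (5,6), (6,4), (6,5), (6,6), each with probability 1/36.
E[M | min(M, N) ≥ 4] = (4 + 4 + 4 + 5 + 5 + 5 + 6 + 6 + 6) / 9 = 5.

5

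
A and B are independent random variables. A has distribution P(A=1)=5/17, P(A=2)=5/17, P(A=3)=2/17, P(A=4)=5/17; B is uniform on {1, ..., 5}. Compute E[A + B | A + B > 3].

6

P(A + B > 3) = 14/17.
Summing (A+B)·P(x,y) over outcomes with A + B > 3 gives 84/17.
E[A + B | A + B > 3] = (84/17) / (14/17) = 6.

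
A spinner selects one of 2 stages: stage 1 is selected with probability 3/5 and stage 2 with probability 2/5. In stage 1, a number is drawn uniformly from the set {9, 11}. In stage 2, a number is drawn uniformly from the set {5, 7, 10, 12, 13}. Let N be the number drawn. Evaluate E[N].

E[N | stage 1] = (9+11)/2 = 10.
E[N | stage 2] = (5+7+10+12+13)/5 = 47/5.
By the law of total expectation,
E[N] = (3/5)·(10) + (2/5)·(47/5) = 244/25.

244/25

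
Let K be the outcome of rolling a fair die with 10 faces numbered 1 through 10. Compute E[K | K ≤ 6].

Given K ≤ 6, K is equally likely to be any of {1, 2, 3, 4, 5, 6}.
E[K | K ≤ 6] = (1 + 2 + 3 + 4 + 5 + 6) / 6 = 7/2.

7/2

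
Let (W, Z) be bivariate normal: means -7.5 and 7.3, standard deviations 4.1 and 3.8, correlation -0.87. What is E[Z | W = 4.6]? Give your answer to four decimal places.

-2.4567

For a bivariate normal, E[Z | W=x] = μ_Z + ρ·(σ_Z/σ_W)·(x − μ_W).
E[Z | W=4.6] = 7.3 + (-0.87)·(3.8/4.1)·(4.6 − (-7.5)) = 7.3 + (-0.80634)·(12.1) = -2.4567.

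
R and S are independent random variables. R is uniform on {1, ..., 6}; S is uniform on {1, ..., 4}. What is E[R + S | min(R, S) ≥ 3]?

Outcomes with min(R, S) ≥ 3: (3,3), (3,4), (4,3), (4,4), (5,3), (5,4), (6,3), (6,4), each with probability 1/24.
E[R + S | min(R, S) ≥ 3] = (6 + 7 + 7 + 8 + 8 + 9 + 9 + 10) / 8 = 8.

8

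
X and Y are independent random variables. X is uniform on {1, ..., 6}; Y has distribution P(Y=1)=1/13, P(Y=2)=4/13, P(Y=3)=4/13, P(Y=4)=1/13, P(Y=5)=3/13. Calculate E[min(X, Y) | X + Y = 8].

11/4

P(X + Y = 8) = 2/13.
Summing min(X,Y)·P(x,y) over outcomes with X + Y = 8 gives 11/26.
E[min(X, Y) | X + Y = 8] = (11/26) / (2/13) = 11/4.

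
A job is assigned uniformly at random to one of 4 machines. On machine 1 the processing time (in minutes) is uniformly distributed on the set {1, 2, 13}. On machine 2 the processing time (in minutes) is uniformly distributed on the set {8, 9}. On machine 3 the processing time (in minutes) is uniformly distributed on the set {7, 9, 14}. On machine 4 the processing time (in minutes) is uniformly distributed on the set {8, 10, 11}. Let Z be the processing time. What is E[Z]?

67/8

E[Z | machine 1] = (1+2+13)/3 = 16/3.
E[Z | machine 2] = (8+9)/2 = 17/2.
E[Z | machine 3] = (7+9+14)/3 = 10.
E[Z | machine 4] = (8+10+11)/3 = 29/3.
E[Z] = (1/4)·(16/3) + (1/4)·(17/2) + (1/4)·(10) + (1/4)·(29/3) = 67/8.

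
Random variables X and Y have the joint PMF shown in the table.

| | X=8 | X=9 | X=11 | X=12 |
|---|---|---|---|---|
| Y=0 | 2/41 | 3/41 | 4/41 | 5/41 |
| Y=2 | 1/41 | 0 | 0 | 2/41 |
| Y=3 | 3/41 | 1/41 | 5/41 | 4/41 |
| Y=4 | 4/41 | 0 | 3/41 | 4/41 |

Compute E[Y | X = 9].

P(X = 9) = 4/41.
Σ Y·P over the event = 0·(3/41) + 3·(1/41) = 3/41.
E[Y | X = 9] = (3/41) / (4/41) = 3/4.

3/4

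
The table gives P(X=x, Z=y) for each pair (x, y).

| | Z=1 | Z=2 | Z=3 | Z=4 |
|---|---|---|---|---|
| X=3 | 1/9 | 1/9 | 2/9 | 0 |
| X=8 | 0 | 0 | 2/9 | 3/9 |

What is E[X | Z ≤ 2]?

P(Z ≤ 2) = 2/9.
Σ X·P over the event = 3·(1/9) + 3·(1/9) = 2/3.
E[X | Z ≤ 2] = (2/3) / (2/9) = 3.

3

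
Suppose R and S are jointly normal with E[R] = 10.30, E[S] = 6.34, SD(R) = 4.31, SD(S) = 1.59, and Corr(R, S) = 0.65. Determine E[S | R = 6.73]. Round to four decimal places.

5.4839

E[S | R=x] = μ_S + ρ(σ_S/σ_R)(x − μ_R) for jointly normal variables.
E[S | R=6.73] = 6.34 + (0.65)·(1.59/4.31)·(6.73 − (10.30)) = 6.34 + (0.23979)·(-3.57) = 5.4839.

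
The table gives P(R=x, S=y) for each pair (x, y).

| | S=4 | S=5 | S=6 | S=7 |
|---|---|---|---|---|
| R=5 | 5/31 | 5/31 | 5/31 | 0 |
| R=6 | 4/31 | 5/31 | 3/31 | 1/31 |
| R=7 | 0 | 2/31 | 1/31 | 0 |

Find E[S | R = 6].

P(R = 6) = 13/31.
Σ S·P over the event = 4·(4/31) + 5·(5/31) + 6·(3/31) + 7·(1/31) = 66/31.
E[S | R = 6] = (66/31) / (13/31) = 66/13.

66/13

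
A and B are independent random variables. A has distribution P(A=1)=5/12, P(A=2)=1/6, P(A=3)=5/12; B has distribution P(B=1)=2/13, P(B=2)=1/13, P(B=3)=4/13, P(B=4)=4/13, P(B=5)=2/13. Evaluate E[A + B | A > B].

77/19

P(A > B) = 19/156.
Summing (A+B)·P(x,y) over outcomes with A > B gives 77/156.
E[A + B | A > B] = (77/156) / (19/156) = 77/19.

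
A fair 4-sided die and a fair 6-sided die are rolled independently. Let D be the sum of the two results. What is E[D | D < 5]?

10/3

P(D < 5) = 1/4.
Σ over the event: 2·1/24 + 3·1/12 + 4·1/8 = 5/6.
E[D | D < 5] = (5/6) / (1/4) = 10/3.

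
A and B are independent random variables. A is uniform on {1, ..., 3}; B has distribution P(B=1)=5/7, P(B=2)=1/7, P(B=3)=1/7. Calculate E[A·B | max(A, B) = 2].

P(max(A, B) = 2) = 1/3.
Summing AB·P(x,y) over outcomes with max(A, B) = 2 gives 16/21.
E[A·B | max(A, B) = 2] = (16/21) / (1/3) = 16/7.

16/7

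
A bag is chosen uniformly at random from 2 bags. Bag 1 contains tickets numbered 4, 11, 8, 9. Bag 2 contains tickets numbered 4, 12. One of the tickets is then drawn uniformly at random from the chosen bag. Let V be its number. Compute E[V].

E[V | bag 1] = (4+11+8+9)/4 = 8.
E[V | bag 2] = (4+12)/2 = 8.
E[V] = (1/2)·(8) + (1/2)·(8) = 8.

8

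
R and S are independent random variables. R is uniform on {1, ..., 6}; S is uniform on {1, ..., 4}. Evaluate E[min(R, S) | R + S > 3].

47/21

P(R + S > 3) = 7/8.
Summing min(R,S)·P(x,y) over outcomes with R + S > 3 gives 47/24.
E[min(R, S) | R + S > 3] = (47/24) / (7/8) = 47/21.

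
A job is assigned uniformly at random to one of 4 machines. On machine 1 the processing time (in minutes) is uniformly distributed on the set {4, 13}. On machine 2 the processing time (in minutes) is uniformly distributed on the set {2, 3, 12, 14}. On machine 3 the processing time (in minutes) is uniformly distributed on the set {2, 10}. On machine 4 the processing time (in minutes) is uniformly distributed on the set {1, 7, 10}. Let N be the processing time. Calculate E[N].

E[N | machine 1] = (4+13)/2 = 17/2.
E[N | machine 2] = (2+3+12+14)/4 = 31/4.
E[N | machine 3] = (2+10)/2 = 6.
E[N | machine 4] = (1+7+10)/3 = 6.
E[N] = (1/4)·(17/2) + (1/4)·(31/4) + (1/4)·(6) + (1/4)·(6) = 113/16.

113/16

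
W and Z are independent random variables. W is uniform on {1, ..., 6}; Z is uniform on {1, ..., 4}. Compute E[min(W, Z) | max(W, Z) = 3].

P(max(W, Z) = 3) = 5/24.
Summing min(W,Z)·P(x,y) over outcomes with max(W, Z) = 3 gives 3/8.
E[min(W, Z) | max(W, Z) = 3] = (3/8) / (5/24) = 9/5.

9/5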